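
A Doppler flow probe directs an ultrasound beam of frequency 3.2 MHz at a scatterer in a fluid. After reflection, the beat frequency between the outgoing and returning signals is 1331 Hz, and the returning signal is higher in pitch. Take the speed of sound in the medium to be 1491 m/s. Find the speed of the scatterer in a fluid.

0.31 m/s

Double Doppler shift off a moving reflector: f₂ = f₀ · (v + u)/(v − u) (u > 0 toward emitter).
Returning signal is higher, so f₂ = f₀ + Δf = 3200000 + 1331 = 3201331 Hz.
Rearranging, u = v · (f₂ − f₀)/(f₂ + f₀) = 1491 × 1331/6401331 ≈ 0.31 m/s.
So the scatterer in a fluid is moving at 0.31 m/s toward the emitter.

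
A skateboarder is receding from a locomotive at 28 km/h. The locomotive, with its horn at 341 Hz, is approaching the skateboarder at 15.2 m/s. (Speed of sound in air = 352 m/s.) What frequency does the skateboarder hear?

28 km/h = 7.778 m/s.
Both move, so f' = f · (v − v_o)/(v − v_s).
f' = 341 × (352 − 7.778)/(352 − 15.2) = 341 × 344.22/336.8 ≈ 349 Hz.

349 Hz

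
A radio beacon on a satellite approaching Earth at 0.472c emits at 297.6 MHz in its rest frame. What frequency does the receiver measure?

Relativistic Doppler for frequency: f' = f₀ · √((1 + β)/(1 − β)).
f' = 297.6 × √(1.4720/0.5280) = 297.6 × 1.66969 ≈ 496.9 MHz.

496.9 MHz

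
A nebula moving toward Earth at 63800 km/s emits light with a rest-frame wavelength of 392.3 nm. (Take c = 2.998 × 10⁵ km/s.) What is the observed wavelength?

β = v/c = 63800/299800 = 0.2128.
Relativistic Doppler for wavelength: λ' = λ₀ · √((1 − β)/(1 + β)).
λ' = 392.3 × √(0.7872/1.2128) = 392.3 × 0.80565 ≈ 316.1 nm.

316.1 nm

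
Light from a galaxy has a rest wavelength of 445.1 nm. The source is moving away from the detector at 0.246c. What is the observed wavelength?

Relativistic Doppler for wavelength: λ' = λ₀ · √((1 + β)/(1 − β)).
λ' = 445.1 × √(1.2460/0.7540) = 445.1 × 1.28550 ≈ 572.2 nm.

572.2 nm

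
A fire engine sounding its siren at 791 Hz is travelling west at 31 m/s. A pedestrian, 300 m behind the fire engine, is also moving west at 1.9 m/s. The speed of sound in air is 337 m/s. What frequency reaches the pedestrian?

728 Hz

The pedestrian is behind, so the fire engine is moving away from it while the pedestrian is moving toward the fire engine.
General Doppler shift: f' = f · (v + v_o)/(v + v_s).
f' = 791 × (337 + 1.9)/(337 + 31) = 791 × 338.9/368 ≈ 728 Hz.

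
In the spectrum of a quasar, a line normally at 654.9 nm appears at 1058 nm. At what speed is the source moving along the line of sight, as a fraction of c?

0.446c

λ'/λ₀ = 1.6155 > 1 (redshift), so the source is receding.
λ'/λ₀ = √((1 + β)/(1 − β)) for a receding source ⇒ β = (r² − 1)/(r² + 1) with r = λ'/λ₀.
β = (2.6099 − 1)/(2.6099 + 1) ≈ 0.446.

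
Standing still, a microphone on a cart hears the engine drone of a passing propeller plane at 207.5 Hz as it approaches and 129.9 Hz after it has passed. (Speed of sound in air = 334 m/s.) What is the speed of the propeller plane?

77 m/s

f₁/f₂ = (v + v_s)/(v − v_s), so v_s = v · (f₁ − f₂)/(f₁ + f₂).
v_s = 334 × (207.5 − 129.9)/(207.5 + 129.9) = 334 × 77.6/337.4 ≈ 77 m/s.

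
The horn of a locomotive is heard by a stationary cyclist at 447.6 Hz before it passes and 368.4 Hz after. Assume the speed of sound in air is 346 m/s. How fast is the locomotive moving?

f₁/f₂ = (v + v_s)/(v − v_s), so v_s = v · (f₁ − f₂)/(f₁ + f₂).
v_s = 346 × (447.6 − 368.4)/(447.6 + 368.4) = 346 × 79.2/816.0 ≈ 34 m/s.

34 m/s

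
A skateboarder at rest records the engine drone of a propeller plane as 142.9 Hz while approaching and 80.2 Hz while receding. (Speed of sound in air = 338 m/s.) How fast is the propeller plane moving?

f₁/f₂ = (v + v_s)/(v − v_s), so v_s = v · (f₁ − f₂)/(f₁ + f₂).
v_s = 338 × (142.9 − 80.2)/(142.9 + 80.2) = 338 × 62.7/223.1 ≈ 95 m/s.

95 m/s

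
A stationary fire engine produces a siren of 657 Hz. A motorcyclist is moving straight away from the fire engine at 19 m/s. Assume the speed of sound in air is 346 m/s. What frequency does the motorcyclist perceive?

Moving observer, stationary source: f' = f · (v − v_o)/v.
f' = 657 × (346 − 19)/346 = 657 × 327/346 ≈ 621 Hz.

621 Hz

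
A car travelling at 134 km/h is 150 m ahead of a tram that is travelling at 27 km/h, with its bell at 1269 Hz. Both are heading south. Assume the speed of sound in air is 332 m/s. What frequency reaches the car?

1153 Hz

27 km/h = 7.5 m/s; 134 km/h = 37.22 m/s.
The car is ahead, so the tram is moving toward it while the car is moving away from the tram.
General Doppler shift: f' = f · (v − v_o)/(v − v_s).
f' = 1269 × (332 − 37.22)/(332 − 7.5) = 1269 × 294.78/324.5 ≈ 1153 Hz.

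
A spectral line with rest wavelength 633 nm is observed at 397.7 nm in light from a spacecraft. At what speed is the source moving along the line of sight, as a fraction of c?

0.434

λ'/λ₀ = 0.6283 < 1 (blueshift), so the source is approaching.
λ'/λ₀ = √((1 − β)/(1 + β)) for an approaching source ⇒ β = (1 − r²)/(1 + r²) with r = λ'/λ₀.
β = (1 − 0.3947)/(1 + 0.3947) ≈ 0.434.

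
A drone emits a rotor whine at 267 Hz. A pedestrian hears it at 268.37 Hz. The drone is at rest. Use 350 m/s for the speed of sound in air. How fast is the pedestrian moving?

f' > f, so the pedestrian is approaching.
f' = f · (v + v_o)/v ⇒ v_o = v · |f'/f − 1|.
v_o = 350 × |268.37/267 − 1| = 350 × 0.005131 ≈ 1.80 m/s.

1.80 m/s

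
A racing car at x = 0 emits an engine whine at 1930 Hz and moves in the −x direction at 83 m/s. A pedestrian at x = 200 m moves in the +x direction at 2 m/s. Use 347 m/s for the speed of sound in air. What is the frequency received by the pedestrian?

The observer lies on the +x side, so the source is heading away from the observer and the observer is heading away from the source.
General Doppler shift: f' = f · (v − v_o)/(v + v_s).
f' = 1930 × (347 − 2)/(347 + 83) = 1930 × 345/430 ≈ 1548 Hz.

1548 Hz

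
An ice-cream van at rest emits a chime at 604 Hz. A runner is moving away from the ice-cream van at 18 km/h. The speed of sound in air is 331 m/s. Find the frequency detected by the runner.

595 Hz

18 km/h = 5 m/s.
Only the observer moves, away from the source, so f' = f · (v − v_o)/v.
f' = 604 × (331 − 5)/331 = 604 × 326/331 ≈ 595 Hz.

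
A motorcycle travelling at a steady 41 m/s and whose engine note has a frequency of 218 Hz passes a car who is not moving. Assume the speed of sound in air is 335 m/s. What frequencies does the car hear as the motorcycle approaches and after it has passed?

248 Hz approaching; 194 Hz receding

Approaching: f₁ = f · v/(v − v_s) = 218 × 335/294 ≈ 248 Hz.
Receding: f₂ = f · v/(v + v_s) = 218 × 335/376 ≈ 194 Hz.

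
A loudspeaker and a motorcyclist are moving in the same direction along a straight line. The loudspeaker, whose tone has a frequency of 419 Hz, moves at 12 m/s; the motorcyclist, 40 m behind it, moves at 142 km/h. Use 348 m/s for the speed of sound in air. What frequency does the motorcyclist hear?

142 km/h = 39.44 m/s.
The motorcyclist is behind, so the loudspeaker is moving away from it while the motorcyclist is moving toward the loudspeaker.
With source receding and observer approaching, f' = f · (v + v_o)/(v + v_s).
f' = 419 × (348 + 39.44)/(348 + 12) = 419 × 387.44/360 ≈ 451 Hz.

451 Hz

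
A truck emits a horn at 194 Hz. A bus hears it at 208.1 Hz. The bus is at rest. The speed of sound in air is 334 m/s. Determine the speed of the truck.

f' > f, so the truck is approaching.
f' = f · v/(v − v_s) ⇒ v_s = v · |1 − f/f'|.
v_s = 334 × |1 − 194/208.1| = 334 × 0.06776 ≈ 22.6 m/s.

22.6 m/s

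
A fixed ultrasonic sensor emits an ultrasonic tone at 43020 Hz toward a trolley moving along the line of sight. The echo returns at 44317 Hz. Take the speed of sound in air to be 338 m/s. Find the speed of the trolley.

Double Doppler shift off a moving reflector: f₂ = f₀ · (v + u)/(v − u) (u > 0 toward emitter).
Rearranging, u = v · (f₂ − f₀)/(f₂ + f₀) = 338 × 1297/87337 ≈ 5.0 m/s.
So the trolley is moving at 5.0 m/s toward the emitter.

5.0 m/s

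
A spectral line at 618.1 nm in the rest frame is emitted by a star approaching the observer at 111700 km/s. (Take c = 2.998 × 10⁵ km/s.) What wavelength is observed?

417.9 nm

β = v/c = 111700/299800 = 0.3726.
Relativistic Doppler for wavelength: λ' = λ₀ · √((1 − β)/(1 + β)).
λ' = 618.1 × √(0.6274/1.3726) = 618.1 × 0.67610 ≈ 417.9 nm.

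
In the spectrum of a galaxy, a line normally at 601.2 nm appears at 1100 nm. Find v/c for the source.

λ'/λ₀ = 1.8297 > 1 (redshift), so the source is receding.
λ'/λ₀ = √((1 + β)/(1 − β)) for a receding source ⇒ β = (r² − 1)/(r² + 1) with r = λ'/λ₀.
β = (3.3477 − 1)/(3.3477 + 1) ≈ 0.540.

0.540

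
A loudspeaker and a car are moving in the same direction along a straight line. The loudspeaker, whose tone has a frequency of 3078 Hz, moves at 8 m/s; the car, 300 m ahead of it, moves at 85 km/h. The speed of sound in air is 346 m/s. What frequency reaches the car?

85 km/h = 23.61 m/s.
The car is ahead, so the loudspeaker is moving toward it while the car is moving away from the loudspeaker.
General Doppler shift: f' = f · (v − v_o)/(v − v_s).
f' = 3078 × (346 − 23.61)/(346 − 8) = 3078 × 322.39/338 ≈ 2936 Hz.

2936 Hz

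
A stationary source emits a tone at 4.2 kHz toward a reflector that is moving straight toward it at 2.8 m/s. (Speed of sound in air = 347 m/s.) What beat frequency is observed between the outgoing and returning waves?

68 Hz

At the reflector (a moving observer), f₁ = f₀ · (v + u)/v = 4.2 × 349.8/347 ≈ 4.2339 kHz.
The reflection then acts as a moving source: f₂ = f₁ · v/(v − u) ≈ 4.2683 kHz.
Beat frequency (with f₀ = 4200 Hz): |f₂ − f₀| = 2u·f₀/(v − u) = 2 × 2.8 × 4200/344.2 ≈ 68 Hz.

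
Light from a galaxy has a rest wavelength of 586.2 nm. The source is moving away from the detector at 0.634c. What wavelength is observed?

Relativistic Doppler for wavelength: λ' = λ₀ · √((1 + β)/(1 − β)).
λ' = 586.2 × √(1.6340/0.3660) = 586.2 × 2.11293 ≈ 1238.6 nm.

1238.6 nm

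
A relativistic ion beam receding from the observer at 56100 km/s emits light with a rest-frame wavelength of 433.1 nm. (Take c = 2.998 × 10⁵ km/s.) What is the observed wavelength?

β = v/c = 56100/299800 = 0.1871.
Relativistic Doppler for wavelength: λ' = λ₀ · √((1 + β)/(1 − β)).
λ' = 433.1 × √(1.1871/0.8129) = 433.1 × 1.20847 ≈ 523.4 nm.

523.4 nm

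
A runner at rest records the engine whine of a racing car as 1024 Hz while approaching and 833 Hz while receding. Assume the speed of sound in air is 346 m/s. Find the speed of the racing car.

f₁/f₂ = (v + v_s)/(v − v_s), so v_s = v · (f₁ − f₂)/(f₁ + f₂).
v_s = 346 × (1024 − 833)/(1024 + 833) = 346 × 191/1857 ≈ 36 m/s.

36 m/s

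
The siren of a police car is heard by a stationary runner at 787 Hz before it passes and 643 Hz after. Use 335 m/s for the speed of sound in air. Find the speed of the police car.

34 m/s

f₁/f₂ = (v + v_s)/(v − v_s), so v_s = v · (f₁ − f₂)/(f₁ + f₂).
v_s = 335 × (787 − 643)/(787 + 643) = 335 × 144/1430 ≈ 34 m/s.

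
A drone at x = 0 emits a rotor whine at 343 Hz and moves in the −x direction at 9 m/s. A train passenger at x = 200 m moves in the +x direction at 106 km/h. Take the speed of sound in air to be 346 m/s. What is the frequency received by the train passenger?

306 Hz

106 km/h = 29.44 m/s.
The observer lies on the +x side, so the source is heading away from the observer and the observer is heading away from the source.
With source receding and observer receding, f' = f · (v − v_o)/(v + v_s).
f' = 343 × (346 − 29.44)/(346 + 9) = 343 × 316.56/355 ≈ 306 Hz.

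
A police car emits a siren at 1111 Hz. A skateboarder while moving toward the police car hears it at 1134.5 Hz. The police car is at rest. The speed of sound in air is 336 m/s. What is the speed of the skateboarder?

7.1 m/s

f' = f · (v + v_o)/v ⇒ v_o = v · |f'/f − 1|.
v_o = 336 × |1134.5/1111 − 1| = 336 × 0.02115 ≈ 7.1 m/s.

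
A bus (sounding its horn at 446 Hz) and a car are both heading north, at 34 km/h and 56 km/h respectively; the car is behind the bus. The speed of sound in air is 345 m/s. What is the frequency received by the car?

454 Hz

34 km/h = 9.444 m/s; 56 km/h = 15.56 m/s.
The car is behind, so the bus is moving away from it while the car is moving toward the bus.
General Doppler shift: f' = f · (v + v_o)/(v + v_s).
f' = 446 × (345 + 15.56)/(345 + 9.444) = 446 × 360.56/354.44 ≈ 454 Hz.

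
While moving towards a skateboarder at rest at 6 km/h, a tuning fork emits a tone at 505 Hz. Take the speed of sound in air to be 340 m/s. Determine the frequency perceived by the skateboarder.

6 km/h = 1.667 m/s.
With the source moving toward a stationary observer, f' = f · v/(v − v_s).
f' = 505 × 340/(340 − 1.667) = 505 × 340/338.3 ≈ 507 Hz.

507 Hz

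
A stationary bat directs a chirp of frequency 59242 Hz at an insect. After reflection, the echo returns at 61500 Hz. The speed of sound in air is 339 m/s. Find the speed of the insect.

Double Doppler shift off a moving reflector: f₂ = f₀ · (v + u)/(v − u) (u > 0 toward emitter).
Rearranging, u = v · (f₂ − f₀)/(f₂ + f₀) = 339 × 2258/120742 ≈ 6.3 m/s.
So the insect is moving at 6.3 m/s toward the emitter.

6.3 m/s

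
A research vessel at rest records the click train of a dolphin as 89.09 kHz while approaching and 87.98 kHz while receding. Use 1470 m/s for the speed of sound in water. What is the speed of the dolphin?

9.2 m/s

f₁/f₂ = (v + v_s)/(v − v_s), so v_s = v · (f₁ − f₂)/(f₁ + f₂).
v_s = 1470 × (89.09 − 87.98)/(89.09 + 87.98) = 1470 × 1.11/177.07 ≈ 9.2 m/s.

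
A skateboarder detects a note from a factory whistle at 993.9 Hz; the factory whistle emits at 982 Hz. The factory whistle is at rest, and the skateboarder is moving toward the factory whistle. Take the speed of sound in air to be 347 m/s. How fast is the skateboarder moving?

f' = f · (v + v_o)/v ⇒ v_o = v · |f'/f − 1|.
v_o = 347 × |993.9/982 − 1| = 347 × 0.01212 ≈ 4.2 m/s.

4.2 m/s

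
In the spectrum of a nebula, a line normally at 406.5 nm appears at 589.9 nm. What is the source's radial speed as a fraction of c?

0.356

λ'/λ₀ = 1.4512 > 1 (redshift), so the source is receding.
λ'/λ₀ = √((1 + β)/(1 − β)) for a receding source ⇒ β = (r² − 1)/(r² + 1) with r = λ'/λ₀.
β = (2.1059 − 1)/(2.1059 + 1) ≈ 0.356.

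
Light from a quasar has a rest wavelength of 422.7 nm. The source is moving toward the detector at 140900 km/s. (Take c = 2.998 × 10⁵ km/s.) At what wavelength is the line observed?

253.8 nm

β = v/c = 140900/299800 = 0.4700.
Relativistic Doppler for wavelength: λ' = λ₀ · √((1 − β)/(1 + β)).
λ' = 422.7 × √(0.5300/1.4700) = 422.7 × 0.60047 ≈ 253.8 nm.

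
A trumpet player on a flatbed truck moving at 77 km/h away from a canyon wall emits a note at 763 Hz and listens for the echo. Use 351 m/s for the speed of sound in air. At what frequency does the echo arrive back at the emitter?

675 Hz

77 km/h = 21.39 m/s.
The canyon wall receives the sound from a moving source: f₁ = f₀ · v/(v + v_e) = 763 × 351/372.39 ≈ 719 Hz.
On the return leg the trumpet player on a flatbed truck is a moving observer: f₂ = f₁ · (v − v_e)/v = 719 × 329.61/351 ≈ 675 Hz.
Equivalently f₂ = f₀ · (v − v_e)/(v + v_e).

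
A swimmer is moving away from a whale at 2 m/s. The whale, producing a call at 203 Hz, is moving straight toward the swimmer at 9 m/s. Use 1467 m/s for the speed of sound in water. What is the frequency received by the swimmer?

204 Hz

General Doppler shift: f' = f · (v − v_o)/(v − v_s).
f' = 203 × (1467 − 2)/(1467 − 9) = 203 × 1465/1458 ≈ 204 Hz.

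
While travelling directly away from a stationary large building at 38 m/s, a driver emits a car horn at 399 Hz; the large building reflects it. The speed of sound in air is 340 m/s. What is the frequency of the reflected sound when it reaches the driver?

319 Hz

The large building receives the sound from a moving source: f₁ = f₀ · v/(v + v_e) = 399 × 340/378 ≈ 359 Hz.
On the return leg the driver is a moving observer: f₂ = f₁ · (v − v_e)/v = 359 × 302/340 ≈ 319 Hz.
Equivalently f₂ = f₀ · (v − v_e)/(v + v_e).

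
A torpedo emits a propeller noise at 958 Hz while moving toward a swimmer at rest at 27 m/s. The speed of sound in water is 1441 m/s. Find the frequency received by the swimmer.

976 Hz

Only the source moves, toward the listener, so f' = f · v/(v − v_s).
f' = 958 × 1441/(1441 − 27) = 958 × 1441/1414 ≈ 976 Hz.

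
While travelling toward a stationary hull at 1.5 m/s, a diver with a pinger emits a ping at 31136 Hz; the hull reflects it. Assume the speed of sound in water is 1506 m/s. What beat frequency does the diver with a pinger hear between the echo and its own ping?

62 Hz

The hull receives the sound from a moving source: f₁ = f₀ · v/(v − v_e) = 31136 × 1506/1504.5 ≈ 31167.0 Hz.
On the return leg the diver with a pinger is a moving observer: f₂ = f₁ · (v + v_e)/v = 31167.0 × 1507.5/1506 ≈ 31198.1 Hz.
Beat against the emitted tone: |f₂ − f₀| = 2v_e·f₀/(v − v_e) = 2 × 1.5 × 31136/1504.5 ≈ 62 Hz.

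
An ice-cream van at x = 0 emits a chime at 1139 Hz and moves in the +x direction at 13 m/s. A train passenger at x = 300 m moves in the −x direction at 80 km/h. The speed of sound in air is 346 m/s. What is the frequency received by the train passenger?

80 km/h = 22.22 m/s.
The observer lies on the +x side, so the source is heading toward the observer and the observer is heading toward the source.
Both move, so f' = f · (v + v_o)/(v − v_s).
f' = 1139 × (346 + 22.22)/(346 − 13) = 1139 × 368.22/333 ≈ 1259 Hz.

1259 Hz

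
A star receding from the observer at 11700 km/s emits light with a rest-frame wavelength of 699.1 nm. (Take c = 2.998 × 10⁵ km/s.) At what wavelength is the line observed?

β = v/c = 11700/299800 = 0.0390.
Relativistic Doppler for wavelength: λ' = λ₀ · √((1 + β)/(1 − β)).
λ' = 699.1 × √(1.0390/0.9610) = 699.1 × 1.03982 ≈ 726.9 nm.

726.9 nm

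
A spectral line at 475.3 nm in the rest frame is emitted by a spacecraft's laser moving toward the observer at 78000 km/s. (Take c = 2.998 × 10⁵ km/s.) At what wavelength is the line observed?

364.2 nm

β = v/c = 78000/299800 = 0.2602.
Relativistic Doppler for wavelength: λ' = λ₀ · √((1 − β)/(1 + β)).
λ' = 475.3 × √(0.7398/1.2602) = 475.3 × 0.76621 ≈ 364.2 nm.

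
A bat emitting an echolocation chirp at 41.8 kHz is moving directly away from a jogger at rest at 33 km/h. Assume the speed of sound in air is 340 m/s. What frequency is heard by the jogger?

33 km/h = 9.167 m/s.
Moving source, stationary observer: f' = f · v/(v + v_s) since the source is receding.
f' = 41.8 × 340/(340 + 9.167) = 41.8 × 340/349.2 ≈ 40.7 kHz.

40.7 kHz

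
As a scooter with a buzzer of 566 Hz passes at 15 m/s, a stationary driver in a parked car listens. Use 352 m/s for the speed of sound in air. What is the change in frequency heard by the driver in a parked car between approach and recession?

48.3 Hz

Approaching: f₁ = f · v/(v − v_s) = 566 × 352/337 ≈ 591.2 Hz.
Receding: f₂ = f · v/(v + v_s) = 566 × 352/367 ≈ 542.9 Hz.
Drop: f₁ − f₂ = 2f·v·v_s/(v² − v_s²) = 2 × 566 × 352 × 15/(352² − 15²) ≈ 48.3 Hz.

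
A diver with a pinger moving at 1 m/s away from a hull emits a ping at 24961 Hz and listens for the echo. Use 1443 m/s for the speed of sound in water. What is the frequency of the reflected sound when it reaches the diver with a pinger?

The hull receives the sound from a moving source: f₁ = f₀ · v/(v + v_e) = 24961 × 1443/1444 ≈ 24944 Hz.
On the return leg the diver with a pinger is a moving observer: f₂ = f₁ · (v − v_e)/v = 24944 × 1442/1443 ≈ 24926 Hz.

24926 Hz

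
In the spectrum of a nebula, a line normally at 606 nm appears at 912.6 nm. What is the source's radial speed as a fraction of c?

0.388

λ'/λ₀ = 1.5059 > 1 (redshift), so the source is receding.
λ'/λ₀ = √((1 + β)/(1 − β)) for a receding source ⇒ β = (r² − 1)/(r² + 1) with r = λ'/λ₀.
β = (2.2679 − 1)/(2.2679 + 1) ≈ 0.388.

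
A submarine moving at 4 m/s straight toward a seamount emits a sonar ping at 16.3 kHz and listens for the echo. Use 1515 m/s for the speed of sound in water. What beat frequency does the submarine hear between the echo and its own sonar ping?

86 Hz

The seamount receives the sound from a moving source: f₁ = f₀ · v/(v − v_e) = 16.3 × 1515/1511 ≈ 16.3432 kHz.
On the return leg the submarine is a moving observer: f₂ = f₁ · (v + v_e)/v = 16.3432 × 1519/1515 ≈ 16.3863 kHz.
Equivalently f₂ = f₀ · (v + v_e)/(v − v_e).
Beat against the emitted tone (with f₀ = 16300 Hz): |f₂ − f₀| = 2v_e·f₀/(v − v_e) = 2 × 4 × 16300/1511 ≈ 86 Hz.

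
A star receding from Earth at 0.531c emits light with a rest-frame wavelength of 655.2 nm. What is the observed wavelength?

1183.8 nm

Relativistic Doppler for wavelength: λ' = λ₀ · √((1 + β)/(1 − β)).
λ' = 655.2 × √(1.5310/0.4690) = 655.2 × 1.80676 ≈ 1183.8 nm.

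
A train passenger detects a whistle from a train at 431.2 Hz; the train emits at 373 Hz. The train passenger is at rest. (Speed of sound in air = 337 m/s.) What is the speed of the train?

45 m/s

f' > f, so the train is approaching.
f' = f · v/(v − v_s) ⇒ v_s = v · |1 − f/f'|.
v_s = 337 × |1 − 373/431.2| = 337 × 0.135 ≈ 45 m/s.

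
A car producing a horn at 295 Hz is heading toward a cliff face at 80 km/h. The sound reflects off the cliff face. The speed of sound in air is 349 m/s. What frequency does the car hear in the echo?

335 Hz

80 km/h = 22.22 m/s.
The cliff face receives the sound from a moving source: f₁ = f₀ · v/(v − v_e) = 295 × 349/326.78 ≈ 315 Hz.
On the return leg the car is a moving observer: f₂ = f₁ · (v + v_e)/v = 315 × 371.22/349 ≈ 335 Hz.
Equivalently f₂ = f₀ · (v + v_e)/(v − v_e).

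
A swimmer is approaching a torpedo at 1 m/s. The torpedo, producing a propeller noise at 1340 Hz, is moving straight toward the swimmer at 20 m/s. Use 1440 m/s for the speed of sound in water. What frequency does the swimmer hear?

1360 Hz

With source approaching and observer approaching, f' = f · (v + v_o)/(v − v_s).
f' = 1340 × (1440 + 1)/(1440 − 20) = 1340 × 1441/1420 ≈ 1360 Hz.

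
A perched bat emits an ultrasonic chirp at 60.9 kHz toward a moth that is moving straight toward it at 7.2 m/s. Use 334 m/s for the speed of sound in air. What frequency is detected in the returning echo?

At the moth (a moving observer), f₁ = f₀ · (v + u)/v = 60.9 × 341.2/334 ≈ 62.2 kHz.
The reflection then acts as a moving source: f₂ = f₁ · v/(v − u) ≈ 63.6 kHz.
Equivalently f₂ = f₀ · (v + u)/(v − u).

63.6 kHz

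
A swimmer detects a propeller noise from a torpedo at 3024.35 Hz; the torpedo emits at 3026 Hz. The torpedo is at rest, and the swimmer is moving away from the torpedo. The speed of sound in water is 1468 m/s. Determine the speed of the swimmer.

f' = f · (v − v_o)/v ⇒ v_o = v · |f'/f − 1|.
v_o = 1468 × |3024.35/3026 − 1| = 1468 × 0.0005453 ≈ 0.80 m/s.

0.80 m/s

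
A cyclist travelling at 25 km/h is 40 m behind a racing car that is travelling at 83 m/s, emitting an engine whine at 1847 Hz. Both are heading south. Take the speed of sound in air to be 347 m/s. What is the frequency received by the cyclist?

25 km/h = 6.944 m/s.
The cyclist is behind, so the racing car is moving away from it while the cyclist is moving toward the racing car.
With source receding and observer approaching, f' = f · (v + v_o)/(v + v_s).
f' = 1847 × (347 + 6.944)/(347 + 83) = 1847 × 353.94/430 ≈ 1520 Hz.

1520 Hz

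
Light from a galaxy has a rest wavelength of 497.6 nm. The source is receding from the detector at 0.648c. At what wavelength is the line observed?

Relativistic Doppler for wavelength: λ' = λ₀ · √((1 + β)/(1 − β)).
λ' = 497.6 × √(1.6480/0.3520) = 497.6 × 2.16375 ≈ 1076.7 nm.

1076.7 nm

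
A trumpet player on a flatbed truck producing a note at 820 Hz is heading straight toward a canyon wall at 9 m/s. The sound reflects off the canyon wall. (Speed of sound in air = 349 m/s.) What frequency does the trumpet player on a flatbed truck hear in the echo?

863 Hz

The canyon wall receives the sound from a moving source: f₁ = f₀ · v/(v − v_e) = 820 × 349/340 ≈ 842 Hz.
On the return leg the trumpet player on a flatbed truck is a moving observer: f₂ = f₁ · (v + v_e)/v = 842 × 358/349 ≈ 863 Hz.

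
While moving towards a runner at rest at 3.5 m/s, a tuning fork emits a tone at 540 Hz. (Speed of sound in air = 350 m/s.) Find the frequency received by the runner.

With the source moving toward a stationary observer, f' = f · v/(v − v_s).
f' = 540 × 350/(350 − 3.5) = 540 × 350/346.5 ≈ 545 Hz.

545 Hz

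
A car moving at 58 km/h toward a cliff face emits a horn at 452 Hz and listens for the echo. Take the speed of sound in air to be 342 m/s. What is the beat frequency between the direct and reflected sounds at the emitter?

58 km/h = 16.11 m/s.
The cliff face receives the sound from a moving source: f₁ = f₀ · v/(v − v_e) = 452 × 342/325.89 ≈ 474.3 Hz.
On the return leg the car is a moving observer: f₂ = f₁ · (v + v_e)/v = 474.3 × 358.11/342 ≈ 496.7 Hz.
Beat against the emitted tone: |f₂ − f₀| = 2v_e·f₀/(v − v_e) = 2 × 16.11 × 452/325.89 ≈ 44.7 Hz.

44.7 Hz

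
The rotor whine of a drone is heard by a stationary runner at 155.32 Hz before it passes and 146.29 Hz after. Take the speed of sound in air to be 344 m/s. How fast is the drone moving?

f₁/f₂ = (v + v_s)/(v − v_s), so v_s = v · (f₁ − f₂)/(f₁ + f₂).
v_s = 344 × (155.32 − 146.29)/(155.32 + 146.29) = 344 × 9.03/301.61 ≈ 10.3 m/s.

10.3 m/s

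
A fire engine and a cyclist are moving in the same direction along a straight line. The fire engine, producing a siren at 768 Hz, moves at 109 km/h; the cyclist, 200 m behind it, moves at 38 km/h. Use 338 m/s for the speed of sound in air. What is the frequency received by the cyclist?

727 Hz

109 km/h = 30.28 m/s; 38 km/h = 10.56 m/s.
The cyclist is behind, so the fire engine is moving away from it while the cyclist is moving toward the fire engine.
Both move, so f' = f · (v + v_o)/(v + v_s).
f' = 768 × (338 + 10.56)/(338 + 30.28) = 768 × 348.56/368.28 ≈ 727 Hz.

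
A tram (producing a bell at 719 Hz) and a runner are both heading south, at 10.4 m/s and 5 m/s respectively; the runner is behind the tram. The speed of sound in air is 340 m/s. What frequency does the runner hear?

708 Hz

The runner is behind, so the tram is moving away from it while the runner is moving toward the tram.
General Doppler shift: f' = f · (v + v_o)/(v + v_s).
f' = 719 × (340 + 5)/(340 + 10.4) = 719 × 345/350.4 ≈ 708 Hz.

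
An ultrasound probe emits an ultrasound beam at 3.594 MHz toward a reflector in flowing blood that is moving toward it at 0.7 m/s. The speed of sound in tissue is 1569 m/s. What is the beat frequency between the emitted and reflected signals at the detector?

3208 Hz

At the reflector in flowing blood (a moving observer), f₁ = f₀ · (v + u)/v = 3.594 × 1569.7/1569 ≈ 3.59560 MHz.
On reflection it acts as a source moving toward the stationary detector: f₂ = f₁ · v/(v − u) = 3.59560 × 1569/1568.3 ≈ 3.59721 MHz.
Equivalently f₂ = f₀ · (v + u)/(v − u).
Beat frequency (with f₀ = 3594000 Hz): |f₂ − f₀| = 2u·f₀/(v − u) = 2 × 0.7 × 3594000/1568.3 ≈ 3208 Hz.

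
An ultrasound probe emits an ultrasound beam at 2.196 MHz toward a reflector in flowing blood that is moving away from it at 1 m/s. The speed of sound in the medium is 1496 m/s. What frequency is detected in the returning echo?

2.193 MHz

The reflector in flowing blood first receives the wave as a moving observer: f₁ = f₀ · (v − u)/v = 2.196 × (1496 − 1)/1496 ≈ 2.195 MHz.
The reflection then acts as a moving source: f₂ = f₁ · v/(v + u) ≈ 2.193 MHz.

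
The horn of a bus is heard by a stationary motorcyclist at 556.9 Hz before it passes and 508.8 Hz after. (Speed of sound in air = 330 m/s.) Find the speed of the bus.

f₁/f₂ = (v + v_s)/(v − v_s), so v_s = v · (f₁ − f₂)/(f₁ + f₂).
v_s = 330 × (556.9 − 508.8)/(556.9 + 508.8) = 330 × 48.1/1065.7 ≈ 14.9 m/s.

14.9 m/s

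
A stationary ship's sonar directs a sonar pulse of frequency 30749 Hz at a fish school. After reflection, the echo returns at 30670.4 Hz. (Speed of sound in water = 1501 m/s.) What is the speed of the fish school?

Double Doppler shift off a moving reflector: f₂ = f₀ · (v + u)/(v − u) (u > 0 toward emitter).
Rearranging, u = v · (f₂ − f₀)/(f₂ + f₀) = 1501 × -78.6/61419.4 ≈ -1.92 m/s.
So the fish school is moving at 1.92 m/s away from the emitter.

1.92 m/s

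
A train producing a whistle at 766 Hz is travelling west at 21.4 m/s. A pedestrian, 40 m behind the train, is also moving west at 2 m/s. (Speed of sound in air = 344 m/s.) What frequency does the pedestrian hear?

725 Hz

The pedestrian is behind, so the train is moving away from it while the pedestrian is moving toward the train.
Both move, so f' = f · (v + v_o)/(v + v_s).
f' = 766 × (344 + 2)/(344 + 21.4) = 766 × 346/365.4 ≈ 725 Hz.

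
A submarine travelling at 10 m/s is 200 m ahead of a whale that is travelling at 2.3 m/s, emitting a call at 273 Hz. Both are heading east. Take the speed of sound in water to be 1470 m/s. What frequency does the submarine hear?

272 Hz

The submarine is ahead, so the whale is moving toward it while the submarine is moving away from the whale.
General Doppler shift: f' = f · (v − v_o)/(v − v_s).
f' = 273 × (1470 − 10)/(1470 − 2.3) = 273 × 1460/1467.7 ≈ 272 Hz.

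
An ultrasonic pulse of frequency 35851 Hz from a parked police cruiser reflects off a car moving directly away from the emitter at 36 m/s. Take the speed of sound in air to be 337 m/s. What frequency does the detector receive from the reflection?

The car first receives the wave as a moving observer: f₁ = f₀ · (v − u)/v = 35851 × (337 − 36)/337 ≈ 32021 Hz.
The reflection then acts as a moving source: f₂ = f₁ · v/(v + u) ≈ 28931 Hz.
Equivalently f₂ = f₀ · (v − u)/(v + u).

28931 Hz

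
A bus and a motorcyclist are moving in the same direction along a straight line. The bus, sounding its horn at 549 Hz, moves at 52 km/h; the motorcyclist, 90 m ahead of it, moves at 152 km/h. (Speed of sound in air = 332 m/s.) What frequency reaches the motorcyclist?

501 Hz

52 km/h = 14.44 m/s; 152 km/h = 42.22 m/s.
The motorcyclist is ahead, so the bus is moving toward it while the motorcyclist is moving away from the bus.
With source approaching and observer receding, f' = f · (v − v_o)/(v − v_s).
f' = 549 × (332 − 42.22)/(332 − 14.44) = 549 × 289.78/317.56 ≈ 501 Hz.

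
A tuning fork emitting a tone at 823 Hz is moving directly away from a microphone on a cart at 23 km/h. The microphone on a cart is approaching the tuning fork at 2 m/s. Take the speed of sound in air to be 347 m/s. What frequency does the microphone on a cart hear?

813 Hz

23 km/h = 6.389 m/s.
With source receding and observer approaching, f' = f · (v + v_o)/(v + v_s).
f' = 823 × (347 + 2)/(347 + 6.389) = 823 × 349/353.39 ≈ 813 Hz.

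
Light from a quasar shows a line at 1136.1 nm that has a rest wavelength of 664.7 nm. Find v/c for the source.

λ'/λ₀ = 1.7092 > 1 (redshift), so the source is receding.
λ'/λ₀ = √((1 + β)/(1 − β)) for a receding source ⇒ β = (r² − 1)/(r² + 1) with r = λ'/λ₀.
β = (2.9213 − 1)/(2.9213 + 1) ≈ 0.490.

0.490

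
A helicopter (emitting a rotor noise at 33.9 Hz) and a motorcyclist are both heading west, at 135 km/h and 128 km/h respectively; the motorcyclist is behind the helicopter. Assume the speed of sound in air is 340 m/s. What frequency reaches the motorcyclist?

135 km/h = 37.5 m/s; 128 km/h = 35.56 m/s.
The motorcyclist is behind, so the helicopter is moving away from it while the motorcyclist is moving toward the helicopter.
With source receding and observer approaching, f' = f · (v + v_o)/(v + v_s).
f' = 33.9 × (340 + 35.56)/(340 + 37.5) = 33.9 × 375.56/377.5 ≈ 33.7 Hz.

33.7 Hz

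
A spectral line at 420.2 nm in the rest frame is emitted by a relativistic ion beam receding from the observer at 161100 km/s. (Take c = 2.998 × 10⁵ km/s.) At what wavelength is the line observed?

β = v/c = 161100/299800 = 0.5374.
Relativistic Doppler for wavelength: λ' = λ₀ · √((1 + β)/(1 − β)).
λ' = 420.2 × √(1.5374/0.4626) = 420.2 × 1.82291 ≈ 766.0 nm.

766.0 nm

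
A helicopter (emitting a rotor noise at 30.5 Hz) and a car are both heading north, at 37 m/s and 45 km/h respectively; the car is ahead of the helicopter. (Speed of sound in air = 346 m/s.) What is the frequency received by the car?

45 km/h = 12.5 m/s.
The car is ahead, so the helicopter is moving toward it while the car is moving away from the helicopter.
With source approaching and observer receding, f' = f · (v − v_o)/(v − v_s).
f' = 30.5 × (346 − 12.5)/(346 − 37) = 30.5 × 333.5/309 ≈ 32.9 Hz.

32.9 Hz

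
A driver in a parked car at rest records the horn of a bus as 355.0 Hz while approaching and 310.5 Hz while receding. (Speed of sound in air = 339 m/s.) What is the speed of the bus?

f₁/f₂ = (v + v_s)/(v − v_s), so v_s = v · (f₁ − f₂)/(f₁ + f₂).
v_s = 339 × (355.0 − 310.5)/(355.0 + 310.5) = 339 × 44.5/665.5 ≈ 22.7 m/s.

22.7 m/s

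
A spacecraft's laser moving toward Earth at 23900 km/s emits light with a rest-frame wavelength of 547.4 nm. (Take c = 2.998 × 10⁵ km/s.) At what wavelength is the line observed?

505.4 nm

β = v/c = 23900/299800 = 0.0797.
Relativistic Doppler for wavelength: λ' = λ₀ · √((1 − β)/(1 + β)).
λ' = 547.4 × √(0.9203/1.0797) = 547.4 × 0.92322 ≈ 505.4 nm.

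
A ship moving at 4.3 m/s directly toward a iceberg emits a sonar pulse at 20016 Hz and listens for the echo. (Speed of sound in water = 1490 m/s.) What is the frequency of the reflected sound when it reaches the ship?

20132 Hz

The iceberg receives the sound from a moving source: f₁ = f₀ · v/(v − v_e) = 20016 × 1490/1485.7 ≈ 20074 Hz.
On the return leg the ship is a moving observer: f₂ = f₁ · (v + v_e)/v = 20074 × 1494.3/1490 ≈ 20132 Hz.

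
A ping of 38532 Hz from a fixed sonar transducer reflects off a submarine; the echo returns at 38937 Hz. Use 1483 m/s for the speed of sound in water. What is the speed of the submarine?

Double Doppler shift off a moving reflector: f₂ = f₀ · (v + u)/(v − u) (u > 0 toward emitter).
Rearranging, u = v · (f₂ − f₀)/(f₂ + f₀) = 1483 × 405/77469 ≈ 7.8 m/s.
So the submarine is moving at 7.8 m/s toward the emitter.

7.8 m/s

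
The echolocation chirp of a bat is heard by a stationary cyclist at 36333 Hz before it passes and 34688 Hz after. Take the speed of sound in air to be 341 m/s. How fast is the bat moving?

7.9 m/s

f₁/f₂ = (v + v_s)/(v − v_s), so v_s = v · (f₁ − f₂)/(f₁ + f₂).
v_s = 341 × (36333 − 34688)/(36333 + 34688) = 341 × 1645/71021 ≈ 7.9 m/s.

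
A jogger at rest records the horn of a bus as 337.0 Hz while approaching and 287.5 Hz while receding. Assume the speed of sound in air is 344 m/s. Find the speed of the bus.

27 m/s

f₁/f₂ = (v + v_s)/(v − v_s), so v_s = v · (f₁ − f₂)/(f₁ + f₂).
v_s = 344 × (337.0 − 287.5)/(337.0 + 287.5) = 344 × 49.5/624.5 ≈ 27 m/s.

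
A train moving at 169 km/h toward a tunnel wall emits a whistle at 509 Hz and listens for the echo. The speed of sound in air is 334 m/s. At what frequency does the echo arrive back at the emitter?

169 km/h = 46.94 m/s.
The tunnel wall receives the sound from a moving source: f₁ = f₀ · v/(v − v_e) = 509 × 334/287.06 ≈ 592 Hz.
On the return leg the train is a moving observer: f₂ = f₁ · (v + v_e)/v = 592 × 380.94/334 ≈ 675 Hz.
Equivalently f₂ = f₀ · (v + v_e)/(v − v_e).

675 Hz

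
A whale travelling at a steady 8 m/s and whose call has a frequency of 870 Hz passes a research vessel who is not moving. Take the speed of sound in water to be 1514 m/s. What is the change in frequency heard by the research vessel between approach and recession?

Approaching: f₁ = f · v/(v − v_s) = 870 × 1514/1506 ≈ 874.62 Hz.
Receding: f₂ = f · v/(v + v_s) = 870 × 1514/1522 ≈ 865.43 Hz.
Drop: f₁ − f₂ = 2f·v·v_s/(v² − v_s²) = 2 × 870 × 1514 × 8/(1514² − 8²) ≈ 9.19 Hz.

9.19 Hz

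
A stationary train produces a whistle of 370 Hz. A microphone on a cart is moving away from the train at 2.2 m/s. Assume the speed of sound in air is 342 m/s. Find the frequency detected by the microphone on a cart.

Moving observer, stationary source: f' = f · (v − v_o)/v.
f' = 370 × (342 − 2.2)/342 = 370 × 339.8/342 ≈ 368 Hz.

368 Hz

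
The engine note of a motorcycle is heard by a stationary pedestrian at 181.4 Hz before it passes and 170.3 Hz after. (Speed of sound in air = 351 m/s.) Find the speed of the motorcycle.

f₁/f₂ = (v + v_s)/(v − v_s), so v_s = v · (f₁ − f₂)/(f₁ + f₂).
v_s = 351 × (181.4 − 170.3)/(181.4 + 170.3) = 351 × 11.1/351.7 ≈ 11.1 m/s.

11.1 m/s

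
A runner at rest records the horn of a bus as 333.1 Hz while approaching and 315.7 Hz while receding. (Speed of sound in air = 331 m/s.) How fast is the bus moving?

f₁/f₂ = (v + v_s)/(v − v_s), so v_s = v · (f₁ − f₂)/(f₁ + f₂).
v_s = 331 × (333.1 − 315.7)/(333.1 + 315.7) = 331 × 17.4/648.8 ≈ 8.9 m/s.

8.9 m/s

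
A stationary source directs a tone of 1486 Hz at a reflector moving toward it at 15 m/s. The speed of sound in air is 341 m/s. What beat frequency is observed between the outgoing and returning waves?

137 Hz

At the reflector (a moving observer), f₁ = f₀ · (v + u)/v = 1486 × 356/341 ≈ 1551.4 Hz.
The reflection then acts as a moving source: f₂ = f₁ · v/(v − u) ≈ 1622.7 Hz.
Beat frequency: |f₂ − f₀| = 2u·f₀/(v − u) = 2 × 15 × 1486/326 ≈ 137 Hz.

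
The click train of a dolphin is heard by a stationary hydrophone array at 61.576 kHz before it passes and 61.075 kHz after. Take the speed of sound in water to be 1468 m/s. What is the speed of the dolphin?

6.0 m/s

f₁/f₂ = (v + v_s)/(v − v_s), so v_s = v · (f₁ − f₂)/(f₁ + f₂).
v_s = 1468 × (61.576 − 61.075)/(61.576 + 61.075) = 1468 × 0.501/122.651 ≈ 6.0 m/s.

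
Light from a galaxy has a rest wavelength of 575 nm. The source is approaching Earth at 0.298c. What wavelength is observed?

Relativistic Doppler for wavelength: λ' = λ₀ · √((1 − β)/(1 + β)).
λ' = 575 × √(0.7020/1.2980) = 575 × 0.73541 ≈ 422.9 nm.

422.9 nm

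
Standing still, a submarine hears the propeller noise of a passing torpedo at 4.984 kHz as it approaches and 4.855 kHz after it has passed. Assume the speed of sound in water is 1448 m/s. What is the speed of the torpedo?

19.0 m/s

f₁/f₂ = (v + v_s)/(v − v_s), so v_s = v · (f₁ − f₂)/(f₁ + f₂).
v_s = 1448 × (4.984 − 4.855)/(4.984 + 4.855) = 1448 × 0.129/9.839 ≈ 19.0 m/s.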